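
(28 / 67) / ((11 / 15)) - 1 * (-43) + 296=250263 / 737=339.57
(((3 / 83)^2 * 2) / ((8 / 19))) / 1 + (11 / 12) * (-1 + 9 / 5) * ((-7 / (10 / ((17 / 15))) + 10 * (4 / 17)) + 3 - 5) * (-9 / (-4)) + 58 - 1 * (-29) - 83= 384078933 / 117113000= 3.28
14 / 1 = 14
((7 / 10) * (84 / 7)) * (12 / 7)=72 / 5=14.40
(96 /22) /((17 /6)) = 288 /187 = 1.54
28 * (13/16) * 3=273/4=68.25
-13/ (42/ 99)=-429/ 14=-30.64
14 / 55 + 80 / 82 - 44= -96446 / 2255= -42.77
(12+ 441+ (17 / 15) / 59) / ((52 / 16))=139.39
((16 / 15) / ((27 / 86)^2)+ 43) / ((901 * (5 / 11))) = 6473951 / 49262175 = 0.13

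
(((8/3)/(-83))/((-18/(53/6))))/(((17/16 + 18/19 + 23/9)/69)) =741152/3110259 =0.24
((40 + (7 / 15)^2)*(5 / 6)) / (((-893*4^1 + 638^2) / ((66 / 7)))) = 99539 / 127093680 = 0.00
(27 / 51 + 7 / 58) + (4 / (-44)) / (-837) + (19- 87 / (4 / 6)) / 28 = -846933529 / 254186856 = -3.33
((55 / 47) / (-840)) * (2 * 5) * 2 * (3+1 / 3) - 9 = -26924 / 2961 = -9.09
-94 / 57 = -1.65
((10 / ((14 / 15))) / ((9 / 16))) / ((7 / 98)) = 800 / 3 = 266.67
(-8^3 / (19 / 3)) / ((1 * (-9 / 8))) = 4096 / 57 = 71.86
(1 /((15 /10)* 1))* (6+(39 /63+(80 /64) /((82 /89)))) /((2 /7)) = 54937 /2952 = 18.61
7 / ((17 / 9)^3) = 5103 / 4913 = 1.04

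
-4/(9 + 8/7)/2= -14/71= -0.20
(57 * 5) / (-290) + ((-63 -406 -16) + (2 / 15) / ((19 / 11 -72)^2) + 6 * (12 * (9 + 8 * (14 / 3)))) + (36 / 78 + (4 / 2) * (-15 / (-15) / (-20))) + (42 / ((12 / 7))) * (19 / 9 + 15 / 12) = 237834214914733 / 81096635880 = 2932.73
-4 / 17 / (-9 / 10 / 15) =200 / 51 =3.92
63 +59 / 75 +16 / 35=33728 / 525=64.24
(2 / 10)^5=1 / 3125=0.00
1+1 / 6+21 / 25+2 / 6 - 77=-3733 / 50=-74.66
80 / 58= 40 / 29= 1.38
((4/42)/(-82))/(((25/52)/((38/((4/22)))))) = -10868/21525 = -0.50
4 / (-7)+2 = 10 / 7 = 1.43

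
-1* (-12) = 12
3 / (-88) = -3 / 88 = -0.03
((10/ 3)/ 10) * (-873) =-291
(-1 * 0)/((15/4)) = 0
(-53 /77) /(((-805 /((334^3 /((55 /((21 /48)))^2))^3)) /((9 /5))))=115706772443586942010676619 /5737023142400000000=20168433.97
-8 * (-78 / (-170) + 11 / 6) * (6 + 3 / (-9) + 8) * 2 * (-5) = 383432 / 153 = 2506.09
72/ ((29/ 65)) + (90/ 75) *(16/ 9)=163.51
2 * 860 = 1720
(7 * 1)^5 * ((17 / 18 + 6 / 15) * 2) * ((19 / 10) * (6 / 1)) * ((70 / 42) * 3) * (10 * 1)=77278586 / 3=25759528.67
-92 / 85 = -1.08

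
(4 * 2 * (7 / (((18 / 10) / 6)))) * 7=3920 / 3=1306.67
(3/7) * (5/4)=15/28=0.54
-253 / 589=-0.43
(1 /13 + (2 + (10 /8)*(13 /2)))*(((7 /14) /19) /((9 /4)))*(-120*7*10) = -742700 /741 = -1002.29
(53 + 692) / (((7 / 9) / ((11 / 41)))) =256.99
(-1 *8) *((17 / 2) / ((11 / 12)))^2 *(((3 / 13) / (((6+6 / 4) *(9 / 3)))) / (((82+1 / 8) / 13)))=-147968 / 132495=-1.12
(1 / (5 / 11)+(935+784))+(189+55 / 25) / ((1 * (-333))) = 2864842 / 1665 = 1720.63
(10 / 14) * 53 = 37.86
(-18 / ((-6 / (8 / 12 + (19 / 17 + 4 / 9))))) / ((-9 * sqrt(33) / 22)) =-682 * sqrt(33) / 1377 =-2.85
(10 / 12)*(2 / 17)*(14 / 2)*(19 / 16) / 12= 665 / 9792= 0.07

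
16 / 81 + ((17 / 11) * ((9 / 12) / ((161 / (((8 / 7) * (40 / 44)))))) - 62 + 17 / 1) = -494793223 / 11045727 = -44.79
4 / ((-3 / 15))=-20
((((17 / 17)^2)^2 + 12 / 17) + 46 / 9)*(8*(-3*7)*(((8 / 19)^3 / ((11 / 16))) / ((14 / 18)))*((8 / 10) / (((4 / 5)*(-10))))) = 102531072 / 6413165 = 15.99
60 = 60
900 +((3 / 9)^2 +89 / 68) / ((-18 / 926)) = 4554853 / 5508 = 826.95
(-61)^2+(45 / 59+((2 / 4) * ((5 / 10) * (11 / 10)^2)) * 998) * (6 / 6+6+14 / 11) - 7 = 807071051 / 129800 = 6217.80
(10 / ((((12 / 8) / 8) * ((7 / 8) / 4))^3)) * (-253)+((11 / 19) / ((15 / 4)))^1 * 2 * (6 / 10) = -161296153809032 / 4398975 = -36666758.46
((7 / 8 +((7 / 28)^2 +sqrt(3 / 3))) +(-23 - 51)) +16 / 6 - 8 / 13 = -43687 / 624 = -70.01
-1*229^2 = -52441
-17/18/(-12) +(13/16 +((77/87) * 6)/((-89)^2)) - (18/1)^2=-32063404819/99234288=-323.11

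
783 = 783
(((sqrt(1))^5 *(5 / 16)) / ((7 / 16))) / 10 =1 / 14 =0.07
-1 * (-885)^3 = 693154125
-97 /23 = -4.22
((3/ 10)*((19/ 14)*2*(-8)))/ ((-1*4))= 57/ 35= 1.63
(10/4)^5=3125/32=97.66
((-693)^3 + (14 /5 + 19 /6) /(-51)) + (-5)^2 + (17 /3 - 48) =-509203238909 /1530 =-332812574.45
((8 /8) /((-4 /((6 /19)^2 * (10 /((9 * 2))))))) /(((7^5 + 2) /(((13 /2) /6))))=-5 /5601276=-0.00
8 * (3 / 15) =8 / 5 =1.60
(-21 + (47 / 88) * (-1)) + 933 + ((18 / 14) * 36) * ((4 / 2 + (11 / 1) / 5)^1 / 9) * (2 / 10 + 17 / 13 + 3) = 28852597 / 28600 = 1008.83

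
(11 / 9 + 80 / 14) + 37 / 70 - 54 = -29317 / 630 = -46.53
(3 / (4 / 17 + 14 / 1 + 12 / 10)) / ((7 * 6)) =85 / 18368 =0.00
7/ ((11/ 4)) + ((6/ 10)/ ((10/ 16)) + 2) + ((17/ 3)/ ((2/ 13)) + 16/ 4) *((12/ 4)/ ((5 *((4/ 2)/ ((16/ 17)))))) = 79638/ 4675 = 17.03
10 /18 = 5 /9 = 0.56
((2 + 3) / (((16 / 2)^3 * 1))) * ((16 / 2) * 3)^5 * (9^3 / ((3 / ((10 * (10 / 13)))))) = 145351384.62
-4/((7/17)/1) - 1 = -75/7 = -10.71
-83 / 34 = -2.44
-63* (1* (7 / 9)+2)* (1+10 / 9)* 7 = -23275 / 9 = -2586.11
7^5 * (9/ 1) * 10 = 1512630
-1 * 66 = -66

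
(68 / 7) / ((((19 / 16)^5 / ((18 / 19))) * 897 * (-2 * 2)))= -106954752 / 98467028933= -0.00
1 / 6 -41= -40.83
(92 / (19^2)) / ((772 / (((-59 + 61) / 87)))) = 46 / 6061551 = 0.00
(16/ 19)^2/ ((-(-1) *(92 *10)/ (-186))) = -0.14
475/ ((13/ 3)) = 1425/ 13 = 109.62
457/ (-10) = -457/ 10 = -45.70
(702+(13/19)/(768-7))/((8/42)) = 213154851/57836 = 3685.50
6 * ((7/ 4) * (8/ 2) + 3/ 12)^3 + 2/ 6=219533/ 96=2286.80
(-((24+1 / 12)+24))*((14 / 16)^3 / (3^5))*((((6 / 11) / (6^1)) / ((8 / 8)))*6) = -0.07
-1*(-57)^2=-3249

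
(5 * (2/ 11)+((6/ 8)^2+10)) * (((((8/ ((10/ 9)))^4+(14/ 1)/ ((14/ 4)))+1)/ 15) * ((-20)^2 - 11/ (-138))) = 62525612385223/ 75900000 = 823789.36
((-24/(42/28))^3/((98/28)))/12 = -2048/21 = -97.52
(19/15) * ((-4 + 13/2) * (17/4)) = 323/24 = 13.46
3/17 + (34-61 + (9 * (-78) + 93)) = -10809/17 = -635.82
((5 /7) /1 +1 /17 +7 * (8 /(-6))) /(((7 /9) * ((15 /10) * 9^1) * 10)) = -3056 /37485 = -0.08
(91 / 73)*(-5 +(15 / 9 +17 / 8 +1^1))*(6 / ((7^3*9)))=-65 / 128772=-0.00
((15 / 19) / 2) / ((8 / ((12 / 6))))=15 / 152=0.10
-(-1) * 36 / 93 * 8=96 / 31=3.10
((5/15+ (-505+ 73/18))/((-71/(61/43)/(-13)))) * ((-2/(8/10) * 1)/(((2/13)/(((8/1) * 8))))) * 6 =7431551920/9159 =811393.37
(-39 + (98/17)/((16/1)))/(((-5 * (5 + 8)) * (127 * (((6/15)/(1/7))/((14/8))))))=5255/1796288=0.00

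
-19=-19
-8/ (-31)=8/ 31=0.26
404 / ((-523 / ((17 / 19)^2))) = -116756 / 188803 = -0.62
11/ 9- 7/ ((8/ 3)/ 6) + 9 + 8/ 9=-167/ 36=-4.64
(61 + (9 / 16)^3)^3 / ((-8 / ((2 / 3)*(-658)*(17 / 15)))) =17601108771109287725 / 1236950581248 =14229435.71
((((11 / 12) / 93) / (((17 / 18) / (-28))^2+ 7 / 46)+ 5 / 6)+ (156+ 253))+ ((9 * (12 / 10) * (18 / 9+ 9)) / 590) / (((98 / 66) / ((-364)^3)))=-1607045648671818823 / 245736118050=-6539720.99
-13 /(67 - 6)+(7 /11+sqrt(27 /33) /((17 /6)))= 18* sqrt(11) /187+284 /671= 0.74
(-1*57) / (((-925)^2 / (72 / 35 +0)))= -4104 / 29946875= -0.00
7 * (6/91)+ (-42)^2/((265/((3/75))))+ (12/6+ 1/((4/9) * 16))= 15810773/5512000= 2.87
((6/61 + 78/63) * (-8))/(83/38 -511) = 520448/24768135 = 0.02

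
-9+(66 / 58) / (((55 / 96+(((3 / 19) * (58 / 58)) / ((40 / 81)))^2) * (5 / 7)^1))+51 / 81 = -6.01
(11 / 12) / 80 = 11 / 960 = 0.01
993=993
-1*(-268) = 268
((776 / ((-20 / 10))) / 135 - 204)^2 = 779973184 / 18225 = 42796.88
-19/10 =-1.90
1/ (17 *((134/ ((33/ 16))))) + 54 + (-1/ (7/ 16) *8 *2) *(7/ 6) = 1239331/ 109344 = 11.33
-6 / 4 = -1.50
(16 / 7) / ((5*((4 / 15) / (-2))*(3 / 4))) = -32 / 7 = -4.57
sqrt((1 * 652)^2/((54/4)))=652 * sqrt(6)/9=177.45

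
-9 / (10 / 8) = -36 / 5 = -7.20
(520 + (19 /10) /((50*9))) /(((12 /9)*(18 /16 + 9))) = 2340019 /60750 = 38.52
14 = 14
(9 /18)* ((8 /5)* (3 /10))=6 /25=0.24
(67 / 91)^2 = 0.54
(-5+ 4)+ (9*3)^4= 531440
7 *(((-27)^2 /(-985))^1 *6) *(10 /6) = -10206 /197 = -51.81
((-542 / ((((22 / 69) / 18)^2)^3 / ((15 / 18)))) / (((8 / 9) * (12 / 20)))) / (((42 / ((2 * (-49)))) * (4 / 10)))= 159929874568348.96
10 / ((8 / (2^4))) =20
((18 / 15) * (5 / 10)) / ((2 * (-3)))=-1 / 10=-0.10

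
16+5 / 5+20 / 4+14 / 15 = 344 / 15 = 22.93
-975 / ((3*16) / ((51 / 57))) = -5525 / 304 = -18.17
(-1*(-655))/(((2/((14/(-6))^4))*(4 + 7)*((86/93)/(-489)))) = -7946625715/17028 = -466679.92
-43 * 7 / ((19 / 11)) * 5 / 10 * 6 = -9933 / 19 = -522.79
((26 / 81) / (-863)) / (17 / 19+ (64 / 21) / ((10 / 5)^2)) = -3458 / 15401961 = -0.00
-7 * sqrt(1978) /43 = -7.24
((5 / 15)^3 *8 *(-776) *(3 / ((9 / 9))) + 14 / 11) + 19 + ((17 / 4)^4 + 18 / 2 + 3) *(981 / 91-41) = -966116401 / 88704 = -10891.46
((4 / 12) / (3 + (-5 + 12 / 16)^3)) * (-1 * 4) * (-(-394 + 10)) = 32768 / 4721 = 6.94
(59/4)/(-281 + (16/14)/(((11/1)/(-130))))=-4543/90708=-0.05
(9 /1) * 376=3384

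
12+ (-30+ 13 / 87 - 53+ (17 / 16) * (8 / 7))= -84817 / 1218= -69.64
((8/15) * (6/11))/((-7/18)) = -288/385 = -0.75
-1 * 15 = -15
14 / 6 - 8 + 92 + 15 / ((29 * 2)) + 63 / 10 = 40408 / 435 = 92.89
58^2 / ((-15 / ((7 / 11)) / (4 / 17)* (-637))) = 13456 / 255255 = 0.05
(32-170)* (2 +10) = -1656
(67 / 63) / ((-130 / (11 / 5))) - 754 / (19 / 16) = -494034803 / 778050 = -634.97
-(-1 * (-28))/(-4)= 7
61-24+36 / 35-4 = 1191 / 35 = 34.03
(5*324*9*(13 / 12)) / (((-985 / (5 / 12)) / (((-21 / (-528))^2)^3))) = -619421985 / 23420826904690688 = -0.00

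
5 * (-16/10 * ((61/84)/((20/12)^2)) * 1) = -366/175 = -2.09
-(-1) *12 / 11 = 12 / 11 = 1.09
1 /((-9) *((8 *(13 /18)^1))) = -1 /52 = -0.02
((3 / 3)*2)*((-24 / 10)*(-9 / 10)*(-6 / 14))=-324 / 175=-1.85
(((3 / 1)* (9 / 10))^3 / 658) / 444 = 6561 / 97384000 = 0.00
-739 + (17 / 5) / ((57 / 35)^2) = -2396846 / 3249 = -737.72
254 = 254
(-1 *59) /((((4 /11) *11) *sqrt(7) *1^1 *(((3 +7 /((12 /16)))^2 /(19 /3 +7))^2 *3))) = -70800 *sqrt(7) /13119127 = -0.01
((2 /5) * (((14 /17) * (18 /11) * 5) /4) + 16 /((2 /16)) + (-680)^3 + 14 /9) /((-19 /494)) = 13758909757424 /1683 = 8175228614.04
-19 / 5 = -3.80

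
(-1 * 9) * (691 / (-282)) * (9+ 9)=18657 / 47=396.96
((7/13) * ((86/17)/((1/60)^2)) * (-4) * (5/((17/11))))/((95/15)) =-20037.71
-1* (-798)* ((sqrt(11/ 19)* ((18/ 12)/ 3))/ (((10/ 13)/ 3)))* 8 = 3276* sqrt(209)/ 5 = 9472.12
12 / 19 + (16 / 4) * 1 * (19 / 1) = 1456 / 19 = 76.63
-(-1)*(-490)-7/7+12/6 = -489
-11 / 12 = -0.92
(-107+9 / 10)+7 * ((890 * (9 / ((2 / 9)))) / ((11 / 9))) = 22696679 / 110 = 206333.45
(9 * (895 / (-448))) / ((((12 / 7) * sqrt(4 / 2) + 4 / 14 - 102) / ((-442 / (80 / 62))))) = -982289529 / 16212992 - 33110883 * sqrt(2) / 32425984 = -62.03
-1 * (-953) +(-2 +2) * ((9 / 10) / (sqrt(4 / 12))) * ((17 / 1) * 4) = 953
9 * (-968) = -8712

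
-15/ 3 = -5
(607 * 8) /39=124.51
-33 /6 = -11 /2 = -5.50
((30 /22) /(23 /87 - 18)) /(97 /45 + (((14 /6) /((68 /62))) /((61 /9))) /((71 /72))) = -4323745575 /139118159147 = -0.03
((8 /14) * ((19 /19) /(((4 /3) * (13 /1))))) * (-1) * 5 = -0.16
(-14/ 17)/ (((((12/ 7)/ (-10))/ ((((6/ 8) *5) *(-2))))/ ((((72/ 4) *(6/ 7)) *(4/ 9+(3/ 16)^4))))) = -138008325/ 557056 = -247.75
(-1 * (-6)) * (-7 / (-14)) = 3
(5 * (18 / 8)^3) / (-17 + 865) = 3645 / 54272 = 0.07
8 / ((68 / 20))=40 / 17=2.35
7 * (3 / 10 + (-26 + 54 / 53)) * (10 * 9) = -824103 / 53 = -15549.11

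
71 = 71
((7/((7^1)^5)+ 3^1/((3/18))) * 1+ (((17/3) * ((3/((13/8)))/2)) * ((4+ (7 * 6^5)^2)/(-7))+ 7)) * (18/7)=-1243896132152412/218491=-5693122976.01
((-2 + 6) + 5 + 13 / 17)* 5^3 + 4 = 20818 / 17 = 1224.59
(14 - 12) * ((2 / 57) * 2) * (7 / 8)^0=8 / 57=0.14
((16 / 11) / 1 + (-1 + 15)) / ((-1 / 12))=-2040 / 11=-185.45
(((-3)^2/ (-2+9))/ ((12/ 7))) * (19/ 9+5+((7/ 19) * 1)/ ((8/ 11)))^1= 10421/ 1824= 5.71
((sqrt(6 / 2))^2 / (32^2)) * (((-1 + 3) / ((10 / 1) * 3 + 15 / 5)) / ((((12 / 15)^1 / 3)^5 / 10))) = 3796875 / 2883584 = 1.32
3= 3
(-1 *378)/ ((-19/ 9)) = 3402/ 19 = 179.05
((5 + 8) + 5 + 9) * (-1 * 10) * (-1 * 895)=241650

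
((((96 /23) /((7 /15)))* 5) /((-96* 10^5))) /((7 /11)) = -0.00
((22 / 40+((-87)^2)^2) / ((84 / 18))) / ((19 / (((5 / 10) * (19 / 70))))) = 491055099 / 5600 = 87688.41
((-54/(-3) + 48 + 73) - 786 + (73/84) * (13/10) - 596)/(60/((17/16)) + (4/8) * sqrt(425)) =-567485024/24945025 + 301476419 * sqrt(17)/299340300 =-18.60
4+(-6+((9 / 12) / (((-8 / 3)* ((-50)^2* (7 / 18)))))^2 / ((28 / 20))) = -219519993439 / 109760000000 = -2.00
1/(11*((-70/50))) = -0.06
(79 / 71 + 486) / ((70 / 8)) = 27668 / 497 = 55.67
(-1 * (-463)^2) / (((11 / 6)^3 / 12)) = -555644448 / 1331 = -417463.90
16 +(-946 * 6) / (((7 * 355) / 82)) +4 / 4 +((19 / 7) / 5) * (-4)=-428583 / 2485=-172.47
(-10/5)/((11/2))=-4/11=-0.36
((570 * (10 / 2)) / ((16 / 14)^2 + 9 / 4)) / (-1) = -558600 / 697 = -801.43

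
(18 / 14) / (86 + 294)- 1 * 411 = -1093251 / 2660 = -411.00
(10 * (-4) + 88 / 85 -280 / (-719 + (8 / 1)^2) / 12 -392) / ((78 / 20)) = -110.49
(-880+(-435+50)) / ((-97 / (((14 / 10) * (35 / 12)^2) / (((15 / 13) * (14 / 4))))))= 805805 / 20952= 38.46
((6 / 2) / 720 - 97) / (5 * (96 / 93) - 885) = 0.11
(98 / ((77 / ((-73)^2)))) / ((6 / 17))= 634151 / 33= 19216.70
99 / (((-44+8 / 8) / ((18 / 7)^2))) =-32076 / 2107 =-15.22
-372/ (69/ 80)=-9920/ 23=-431.30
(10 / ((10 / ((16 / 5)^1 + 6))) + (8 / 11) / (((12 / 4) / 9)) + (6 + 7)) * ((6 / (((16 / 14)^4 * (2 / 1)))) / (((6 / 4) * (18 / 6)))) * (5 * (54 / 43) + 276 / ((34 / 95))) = 119130417 / 16082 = 7407.69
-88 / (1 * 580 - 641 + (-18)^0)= 22 / 15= 1.47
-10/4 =-5/2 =-2.50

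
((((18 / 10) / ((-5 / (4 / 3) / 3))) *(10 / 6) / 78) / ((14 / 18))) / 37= -0.00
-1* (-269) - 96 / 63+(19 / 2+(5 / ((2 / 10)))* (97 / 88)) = 562777 / 1848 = 304.53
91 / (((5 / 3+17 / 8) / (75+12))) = 2088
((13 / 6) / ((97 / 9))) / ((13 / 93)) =279 / 194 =1.44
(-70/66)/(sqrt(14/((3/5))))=-sqrt(210)/66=-0.22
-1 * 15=-15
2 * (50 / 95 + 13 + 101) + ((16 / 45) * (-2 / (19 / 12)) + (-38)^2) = 476692 / 285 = 1672.60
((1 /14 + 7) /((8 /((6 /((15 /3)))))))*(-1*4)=-297 /70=-4.24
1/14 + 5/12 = 41/84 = 0.49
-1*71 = -71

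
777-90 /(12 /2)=762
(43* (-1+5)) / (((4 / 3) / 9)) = 1161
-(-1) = 1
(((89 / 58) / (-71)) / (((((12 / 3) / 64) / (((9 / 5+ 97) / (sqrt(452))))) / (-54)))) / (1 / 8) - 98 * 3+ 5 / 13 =-3817 / 13+ 75973248 * sqrt(113) / 1163335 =400.60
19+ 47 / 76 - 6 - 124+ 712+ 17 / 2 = 46369 / 76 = 610.12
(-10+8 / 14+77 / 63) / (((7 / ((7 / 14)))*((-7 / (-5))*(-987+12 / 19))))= 49115 / 115706934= 0.00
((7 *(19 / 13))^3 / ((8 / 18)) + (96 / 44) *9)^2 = 55135393747551441 / 9344702224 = 5900176.64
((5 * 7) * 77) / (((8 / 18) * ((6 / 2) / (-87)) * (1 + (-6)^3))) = 140679 / 172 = 817.90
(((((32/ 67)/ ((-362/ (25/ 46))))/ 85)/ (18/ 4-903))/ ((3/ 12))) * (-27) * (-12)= 34560/ 2840252543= 0.00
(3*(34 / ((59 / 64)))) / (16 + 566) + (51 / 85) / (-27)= 43237 / 257535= 0.17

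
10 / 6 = 5 / 3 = 1.67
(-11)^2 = 121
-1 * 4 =-4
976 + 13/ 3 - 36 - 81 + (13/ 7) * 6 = 18364/ 21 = 874.48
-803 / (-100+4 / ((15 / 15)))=803 / 96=8.36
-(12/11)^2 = -1.19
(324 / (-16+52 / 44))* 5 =-17820 / 163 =-109.33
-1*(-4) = 4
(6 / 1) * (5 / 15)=2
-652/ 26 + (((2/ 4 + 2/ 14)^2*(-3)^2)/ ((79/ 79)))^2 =-5614883/ 499408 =-11.24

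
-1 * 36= -36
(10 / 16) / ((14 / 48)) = 15 / 7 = 2.14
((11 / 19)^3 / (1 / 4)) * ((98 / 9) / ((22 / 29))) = 11.14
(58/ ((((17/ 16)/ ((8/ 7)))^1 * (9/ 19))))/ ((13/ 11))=1551616/ 13923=111.44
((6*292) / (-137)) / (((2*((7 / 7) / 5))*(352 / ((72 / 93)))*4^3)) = -3285 / 2989888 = -0.00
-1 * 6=-6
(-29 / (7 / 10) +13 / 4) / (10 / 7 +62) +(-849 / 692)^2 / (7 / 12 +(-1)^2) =352219013 / 1009924176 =0.35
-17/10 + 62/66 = -251/330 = -0.76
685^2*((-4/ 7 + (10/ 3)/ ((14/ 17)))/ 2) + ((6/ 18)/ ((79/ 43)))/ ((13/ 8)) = 35178272291/ 43134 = 815557.85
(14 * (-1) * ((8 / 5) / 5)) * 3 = -336 / 25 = -13.44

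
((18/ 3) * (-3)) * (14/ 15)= -16.80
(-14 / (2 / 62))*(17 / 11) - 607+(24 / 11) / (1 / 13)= -13743 / 11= -1249.36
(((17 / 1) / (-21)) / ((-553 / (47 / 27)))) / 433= 799 / 135767583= 0.00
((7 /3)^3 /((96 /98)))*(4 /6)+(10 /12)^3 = 4483 /486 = 9.22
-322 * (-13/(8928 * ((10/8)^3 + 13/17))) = 0.17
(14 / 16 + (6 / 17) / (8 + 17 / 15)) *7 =119161 / 18632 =6.40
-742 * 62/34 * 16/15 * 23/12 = -2116184/765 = -2766.25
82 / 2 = 41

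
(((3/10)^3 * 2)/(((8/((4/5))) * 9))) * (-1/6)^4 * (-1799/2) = -0.00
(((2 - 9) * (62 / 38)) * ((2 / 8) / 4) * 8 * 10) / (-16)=1085 / 304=3.57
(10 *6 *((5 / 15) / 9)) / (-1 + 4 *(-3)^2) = 0.06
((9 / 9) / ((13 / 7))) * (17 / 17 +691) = 4844 / 13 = 372.62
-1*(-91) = 91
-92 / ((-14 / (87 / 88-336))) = -678063 / 308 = -2201.50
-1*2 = -2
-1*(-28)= 28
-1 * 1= -1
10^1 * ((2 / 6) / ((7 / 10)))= 100 / 21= 4.76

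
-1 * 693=-693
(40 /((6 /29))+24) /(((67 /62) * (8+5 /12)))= 161696 /6767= 23.89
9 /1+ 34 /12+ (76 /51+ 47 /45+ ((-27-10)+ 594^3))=320664378893 /1530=209584561.37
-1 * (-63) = 63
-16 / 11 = -1.45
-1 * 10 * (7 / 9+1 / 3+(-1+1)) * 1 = -100 / 9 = -11.11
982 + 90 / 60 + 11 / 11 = 1969 / 2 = 984.50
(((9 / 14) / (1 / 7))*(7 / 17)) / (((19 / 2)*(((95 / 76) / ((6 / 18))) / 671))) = 56364 / 1615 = 34.90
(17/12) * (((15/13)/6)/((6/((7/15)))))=119/5616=0.02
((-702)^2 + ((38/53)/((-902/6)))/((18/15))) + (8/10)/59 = 3474950801127/7051385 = 492804.01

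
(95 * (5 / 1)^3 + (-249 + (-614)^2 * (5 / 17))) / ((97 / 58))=73251.71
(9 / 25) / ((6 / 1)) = 3 / 50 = 0.06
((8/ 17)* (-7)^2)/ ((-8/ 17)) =-49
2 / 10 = 1 / 5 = 0.20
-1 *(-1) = 1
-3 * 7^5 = -50421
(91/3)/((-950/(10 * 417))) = -12649/95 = -133.15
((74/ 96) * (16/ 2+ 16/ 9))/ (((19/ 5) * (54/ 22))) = 22385/ 27702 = 0.81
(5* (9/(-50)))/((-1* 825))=3/2750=0.00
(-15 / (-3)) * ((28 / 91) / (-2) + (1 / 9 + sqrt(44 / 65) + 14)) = 2 * sqrt(715) / 13 + 8165 / 117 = 73.90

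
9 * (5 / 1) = 45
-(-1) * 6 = 6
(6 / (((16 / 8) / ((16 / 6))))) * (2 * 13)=208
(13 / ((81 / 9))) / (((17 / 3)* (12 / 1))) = 13 / 612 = 0.02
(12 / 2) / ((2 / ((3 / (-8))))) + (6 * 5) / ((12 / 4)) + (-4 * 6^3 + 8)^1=-6777 / 8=-847.12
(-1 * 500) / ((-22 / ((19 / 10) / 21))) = 475 / 231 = 2.06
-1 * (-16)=16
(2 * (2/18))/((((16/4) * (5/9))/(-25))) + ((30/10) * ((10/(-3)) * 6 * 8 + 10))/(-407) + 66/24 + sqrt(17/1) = 2207/1628 + sqrt(17) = 5.48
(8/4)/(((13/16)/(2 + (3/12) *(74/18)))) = 872/117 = 7.45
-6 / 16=-3 / 8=-0.38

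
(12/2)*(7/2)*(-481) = -10101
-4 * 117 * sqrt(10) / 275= -468 * sqrt(10) / 275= -5.38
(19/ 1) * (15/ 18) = 95/ 6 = 15.83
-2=-2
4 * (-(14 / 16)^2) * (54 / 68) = -1323 / 544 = -2.43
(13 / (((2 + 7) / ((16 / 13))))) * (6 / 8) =4 / 3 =1.33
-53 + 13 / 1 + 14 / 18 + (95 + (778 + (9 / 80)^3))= 3842054561 / 4608000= 833.78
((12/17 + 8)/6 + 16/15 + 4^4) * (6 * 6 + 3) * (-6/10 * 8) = -20567664/425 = -48394.50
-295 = -295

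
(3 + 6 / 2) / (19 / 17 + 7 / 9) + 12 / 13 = 7707 / 1885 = 4.09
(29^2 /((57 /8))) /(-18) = -3364 /513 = -6.56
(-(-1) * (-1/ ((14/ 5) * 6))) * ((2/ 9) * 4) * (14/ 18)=-10/ 243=-0.04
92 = 92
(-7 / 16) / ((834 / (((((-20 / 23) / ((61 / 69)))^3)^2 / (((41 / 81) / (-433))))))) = 119318346000000 / 293614613483339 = 0.41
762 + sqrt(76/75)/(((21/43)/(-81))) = 762 - 774 *sqrt(57)/35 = 595.04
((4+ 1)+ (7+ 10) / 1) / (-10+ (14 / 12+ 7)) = -12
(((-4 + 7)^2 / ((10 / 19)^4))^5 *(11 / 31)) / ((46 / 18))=219745383926768497250586033461451 / 71300000000000000000000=3081982944.27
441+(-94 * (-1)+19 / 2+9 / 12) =2181 / 4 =545.25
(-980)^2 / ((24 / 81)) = 3241350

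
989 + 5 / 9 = 8906 / 9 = 989.56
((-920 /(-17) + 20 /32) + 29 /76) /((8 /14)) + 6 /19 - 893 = -8229697 /10336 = -796.22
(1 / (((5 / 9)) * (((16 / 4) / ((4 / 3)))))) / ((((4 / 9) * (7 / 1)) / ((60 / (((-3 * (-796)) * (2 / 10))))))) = 135 / 5572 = 0.02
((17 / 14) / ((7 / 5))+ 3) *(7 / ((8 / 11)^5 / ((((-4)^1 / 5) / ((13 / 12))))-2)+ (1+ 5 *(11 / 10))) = 713315521 / 53871874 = 13.24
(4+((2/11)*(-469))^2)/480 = 110041/7260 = 15.16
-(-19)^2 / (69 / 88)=-31768 / 69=-460.41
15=15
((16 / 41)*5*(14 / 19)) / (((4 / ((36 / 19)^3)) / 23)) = 300464640 / 5343161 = 56.23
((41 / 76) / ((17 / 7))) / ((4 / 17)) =287 / 304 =0.94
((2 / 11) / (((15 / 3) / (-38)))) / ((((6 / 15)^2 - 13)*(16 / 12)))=95 / 1177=0.08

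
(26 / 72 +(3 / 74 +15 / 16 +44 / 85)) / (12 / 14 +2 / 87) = 170704121 / 80914560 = 2.11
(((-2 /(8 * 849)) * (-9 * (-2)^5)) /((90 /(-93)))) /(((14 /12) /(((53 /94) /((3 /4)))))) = 26288 /465535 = 0.06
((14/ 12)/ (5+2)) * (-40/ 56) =-5/ 42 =-0.12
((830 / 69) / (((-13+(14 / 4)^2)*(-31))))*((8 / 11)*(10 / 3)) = 265600 / 211761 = 1.25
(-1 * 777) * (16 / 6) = -2072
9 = 9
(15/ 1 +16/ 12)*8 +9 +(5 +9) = 461/ 3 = 153.67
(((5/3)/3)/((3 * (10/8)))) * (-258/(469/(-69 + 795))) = -83248/1407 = -59.17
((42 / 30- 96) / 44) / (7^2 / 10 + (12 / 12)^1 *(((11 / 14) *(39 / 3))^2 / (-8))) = 0.26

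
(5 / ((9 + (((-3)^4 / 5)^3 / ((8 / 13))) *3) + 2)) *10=50000 / 20737199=0.00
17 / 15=1.13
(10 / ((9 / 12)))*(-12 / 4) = -40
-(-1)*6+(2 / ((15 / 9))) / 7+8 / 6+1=893 / 105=8.50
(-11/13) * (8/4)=-22/13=-1.69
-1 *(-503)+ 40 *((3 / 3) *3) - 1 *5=618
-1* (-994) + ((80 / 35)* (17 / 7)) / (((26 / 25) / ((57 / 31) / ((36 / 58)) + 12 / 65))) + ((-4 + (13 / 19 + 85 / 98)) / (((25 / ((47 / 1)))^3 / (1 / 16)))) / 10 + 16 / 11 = 814567119909322441 / 804788985000000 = 1012.15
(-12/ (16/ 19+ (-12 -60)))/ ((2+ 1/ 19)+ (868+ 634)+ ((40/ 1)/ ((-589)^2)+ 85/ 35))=138421479/ 1236542592844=0.00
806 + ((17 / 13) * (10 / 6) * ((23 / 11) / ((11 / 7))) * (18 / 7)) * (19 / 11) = 14169088 / 17303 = 818.88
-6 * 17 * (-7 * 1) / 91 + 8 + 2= 232 / 13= 17.85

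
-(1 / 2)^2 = -1 / 4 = -0.25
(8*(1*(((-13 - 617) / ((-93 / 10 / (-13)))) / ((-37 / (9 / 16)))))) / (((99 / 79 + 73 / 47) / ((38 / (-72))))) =-20.14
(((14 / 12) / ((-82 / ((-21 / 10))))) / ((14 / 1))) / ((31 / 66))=231 / 50840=0.00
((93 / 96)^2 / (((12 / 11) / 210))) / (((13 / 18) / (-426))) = -709261245 / 6656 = -106559.68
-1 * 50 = -50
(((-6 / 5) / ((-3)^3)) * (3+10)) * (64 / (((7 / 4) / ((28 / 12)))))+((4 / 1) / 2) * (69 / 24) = 29729 / 540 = 55.05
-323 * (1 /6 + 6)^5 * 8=-22398098111 /972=-23043310.81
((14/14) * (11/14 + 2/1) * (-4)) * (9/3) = -234/7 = -33.43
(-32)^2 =1024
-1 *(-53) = 53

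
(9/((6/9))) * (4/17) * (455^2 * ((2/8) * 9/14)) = 7186725/68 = 105687.13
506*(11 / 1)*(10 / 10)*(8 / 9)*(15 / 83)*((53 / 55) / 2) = 107272 / 249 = 430.81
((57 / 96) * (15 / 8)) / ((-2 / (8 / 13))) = -285 / 832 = -0.34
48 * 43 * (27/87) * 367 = 6817392/29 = 235082.48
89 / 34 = 2.62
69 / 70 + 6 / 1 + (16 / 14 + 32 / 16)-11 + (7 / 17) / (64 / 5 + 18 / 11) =-199107 / 236215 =-0.84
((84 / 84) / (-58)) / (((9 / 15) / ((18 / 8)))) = -15 / 232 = -0.06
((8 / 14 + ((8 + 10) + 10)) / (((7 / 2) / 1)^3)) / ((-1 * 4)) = -400 / 2401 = -0.17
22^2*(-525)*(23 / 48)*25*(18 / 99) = -1106875 / 2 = -553437.50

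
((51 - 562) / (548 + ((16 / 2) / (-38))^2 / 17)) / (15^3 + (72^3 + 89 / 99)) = -0.00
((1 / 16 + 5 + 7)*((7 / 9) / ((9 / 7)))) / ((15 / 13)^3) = 20777029 / 4374000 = 4.75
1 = 1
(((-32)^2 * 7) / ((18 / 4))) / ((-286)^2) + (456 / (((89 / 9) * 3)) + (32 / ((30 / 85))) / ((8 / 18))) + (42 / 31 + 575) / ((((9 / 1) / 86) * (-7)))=-2016685719262 / 3554383833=-567.38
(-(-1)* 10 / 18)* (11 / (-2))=-55 / 18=-3.06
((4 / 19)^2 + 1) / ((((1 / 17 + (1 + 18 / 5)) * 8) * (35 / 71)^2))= 0.12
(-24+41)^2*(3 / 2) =867 / 2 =433.50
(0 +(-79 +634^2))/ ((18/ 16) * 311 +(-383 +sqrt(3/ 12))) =-357224/ 29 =-12318.07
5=5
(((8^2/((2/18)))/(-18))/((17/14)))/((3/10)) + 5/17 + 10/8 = -17605/204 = -86.30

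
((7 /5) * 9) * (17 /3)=71.40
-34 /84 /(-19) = 17 /798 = 0.02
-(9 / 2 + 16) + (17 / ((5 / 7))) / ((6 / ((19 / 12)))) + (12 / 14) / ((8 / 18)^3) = -44917 / 10080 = -4.46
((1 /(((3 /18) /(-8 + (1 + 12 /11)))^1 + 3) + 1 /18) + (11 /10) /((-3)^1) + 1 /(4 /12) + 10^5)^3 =1000090764321986.91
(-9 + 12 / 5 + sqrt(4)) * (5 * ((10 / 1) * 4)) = -920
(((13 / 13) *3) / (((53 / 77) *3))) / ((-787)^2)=0.00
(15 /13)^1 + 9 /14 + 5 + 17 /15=21649 /2730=7.93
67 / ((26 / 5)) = 335 / 26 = 12.88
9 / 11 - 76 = -827 / 11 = -75.18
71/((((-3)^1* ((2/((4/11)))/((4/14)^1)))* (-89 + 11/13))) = 1846/132363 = 0.01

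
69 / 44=1.57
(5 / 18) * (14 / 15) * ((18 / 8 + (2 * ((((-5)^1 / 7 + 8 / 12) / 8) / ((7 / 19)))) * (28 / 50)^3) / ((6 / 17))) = 50076509 / 30375000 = 1.65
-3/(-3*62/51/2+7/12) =612/253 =2.42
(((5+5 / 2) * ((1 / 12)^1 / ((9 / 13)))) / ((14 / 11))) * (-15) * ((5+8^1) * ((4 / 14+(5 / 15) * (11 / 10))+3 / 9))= -213785 / 1568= -136.34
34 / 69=0.49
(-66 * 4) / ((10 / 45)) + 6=-1182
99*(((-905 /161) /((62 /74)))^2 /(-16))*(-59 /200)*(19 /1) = 4977386953011 /3188490368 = 1561.05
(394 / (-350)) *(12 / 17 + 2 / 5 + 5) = -102243 / 14875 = -6.87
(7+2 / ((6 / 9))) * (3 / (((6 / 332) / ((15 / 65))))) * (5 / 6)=4150 / 13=319.23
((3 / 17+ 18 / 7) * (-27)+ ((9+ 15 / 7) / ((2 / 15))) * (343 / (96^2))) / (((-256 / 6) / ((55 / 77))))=129928215 / 109182976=1.19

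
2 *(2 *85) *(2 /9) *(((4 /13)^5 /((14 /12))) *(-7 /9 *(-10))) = 13926400 /10024911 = 1.39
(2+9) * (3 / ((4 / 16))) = 132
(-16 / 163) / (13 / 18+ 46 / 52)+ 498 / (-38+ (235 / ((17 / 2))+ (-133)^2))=-25264430 / 767471319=-0.03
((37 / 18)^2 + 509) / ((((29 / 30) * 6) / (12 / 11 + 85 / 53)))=1306168675 / 5477868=238.44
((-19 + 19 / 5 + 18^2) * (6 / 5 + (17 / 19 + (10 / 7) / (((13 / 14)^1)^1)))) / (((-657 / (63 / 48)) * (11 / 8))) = -24247748 / 14875575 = -1.63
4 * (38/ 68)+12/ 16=203/ 68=2.99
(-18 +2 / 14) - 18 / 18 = -132 / 7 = -18.86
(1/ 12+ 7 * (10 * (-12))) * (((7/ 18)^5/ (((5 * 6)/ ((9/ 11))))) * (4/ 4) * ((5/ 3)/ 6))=-169397753/ 2993075712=-0.06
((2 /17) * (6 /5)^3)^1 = 432 /2125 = 0.20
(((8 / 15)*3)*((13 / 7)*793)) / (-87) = -27.08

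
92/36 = 23/9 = 2.56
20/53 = 0.38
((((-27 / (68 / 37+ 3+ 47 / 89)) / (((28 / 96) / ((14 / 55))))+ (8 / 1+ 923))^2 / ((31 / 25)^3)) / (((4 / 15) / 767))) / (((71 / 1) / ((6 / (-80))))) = -3887465651457889325175 / 2841249474656032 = -1368223.98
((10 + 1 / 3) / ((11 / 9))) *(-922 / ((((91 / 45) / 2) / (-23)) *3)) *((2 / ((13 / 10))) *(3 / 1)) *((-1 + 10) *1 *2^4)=511183353600 / 13013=39282513.92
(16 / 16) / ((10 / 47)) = 47 / 10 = 4.70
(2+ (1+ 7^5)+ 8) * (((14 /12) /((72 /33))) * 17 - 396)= -156169145 /24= -6507047.71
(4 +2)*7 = 42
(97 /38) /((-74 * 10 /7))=-679 /28120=-0.02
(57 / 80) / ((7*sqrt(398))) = 57*sqrt(398) / 222880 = 0.01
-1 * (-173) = 173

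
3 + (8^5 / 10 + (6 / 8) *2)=32813 / 10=3281.30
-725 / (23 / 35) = -25375 / 23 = -1103.26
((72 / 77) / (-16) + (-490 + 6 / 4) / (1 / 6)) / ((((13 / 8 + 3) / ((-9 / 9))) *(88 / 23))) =10381809 / 62678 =165.64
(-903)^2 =815409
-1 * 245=-245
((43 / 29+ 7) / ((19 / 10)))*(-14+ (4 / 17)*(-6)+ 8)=-309960 / 9367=-33.09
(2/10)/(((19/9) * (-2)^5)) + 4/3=12133/9120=1.33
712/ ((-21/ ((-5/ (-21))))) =-3560/ 441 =-8.07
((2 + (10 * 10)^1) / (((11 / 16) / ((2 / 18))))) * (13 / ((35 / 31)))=219232 / 1155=189.81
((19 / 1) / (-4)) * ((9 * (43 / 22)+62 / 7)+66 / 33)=-135.13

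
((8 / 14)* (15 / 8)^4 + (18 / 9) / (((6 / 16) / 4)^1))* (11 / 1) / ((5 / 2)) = 6716897 / 53760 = 124.94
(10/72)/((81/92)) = 115/729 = 0.16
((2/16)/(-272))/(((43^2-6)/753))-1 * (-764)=3063920399/4010368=764.00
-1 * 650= -650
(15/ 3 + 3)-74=-66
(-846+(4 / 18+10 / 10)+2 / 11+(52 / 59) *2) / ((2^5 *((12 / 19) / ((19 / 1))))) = -1777199029 / 2242944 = -792.35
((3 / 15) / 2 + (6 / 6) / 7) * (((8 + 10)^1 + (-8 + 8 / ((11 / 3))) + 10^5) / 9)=1335877 / 495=2698.74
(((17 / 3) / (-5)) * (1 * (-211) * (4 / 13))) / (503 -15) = 3587 / 23790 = 0.15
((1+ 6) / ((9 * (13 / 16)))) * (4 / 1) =448 / 117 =3.83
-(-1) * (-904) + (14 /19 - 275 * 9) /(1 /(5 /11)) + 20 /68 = -7206802 /3553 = -2028.37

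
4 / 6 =2 / 3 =0.67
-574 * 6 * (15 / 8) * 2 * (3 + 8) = -142065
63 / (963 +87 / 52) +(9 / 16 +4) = 1238105 / 267536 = 4.63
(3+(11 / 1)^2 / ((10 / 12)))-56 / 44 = 8081 / 55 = 146.93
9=9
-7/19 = -0.37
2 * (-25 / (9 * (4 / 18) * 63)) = -25 / 63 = -0.40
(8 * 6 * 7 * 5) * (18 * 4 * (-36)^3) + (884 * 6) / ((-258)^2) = -31304548638278 / 5547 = -5643509759.92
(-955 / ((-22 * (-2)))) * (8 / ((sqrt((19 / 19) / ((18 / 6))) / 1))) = -1910 * sqrt(3) / 11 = -300.75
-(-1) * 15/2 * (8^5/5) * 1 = 49152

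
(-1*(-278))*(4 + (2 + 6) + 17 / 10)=19043 / 5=3808.60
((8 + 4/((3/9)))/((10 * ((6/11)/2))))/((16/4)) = 11/6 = 1.83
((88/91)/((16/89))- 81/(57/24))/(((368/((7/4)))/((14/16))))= -695345/5817344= -0.12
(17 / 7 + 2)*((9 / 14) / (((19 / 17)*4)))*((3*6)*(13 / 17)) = 8.77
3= 3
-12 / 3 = -4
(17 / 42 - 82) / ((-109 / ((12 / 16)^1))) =3427 / 6104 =0.56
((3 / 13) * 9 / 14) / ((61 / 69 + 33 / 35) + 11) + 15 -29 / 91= 82835749 / 5637814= 14.69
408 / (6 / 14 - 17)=-714 / 29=-24.62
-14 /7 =-2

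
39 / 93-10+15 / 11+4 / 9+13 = 16043 / 3069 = 5.23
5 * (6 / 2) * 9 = 135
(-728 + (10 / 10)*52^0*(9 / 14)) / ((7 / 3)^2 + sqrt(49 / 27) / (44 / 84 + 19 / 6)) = -2201819175 / 16407062 + 42615855*sqrt(3) / 8203531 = -125.20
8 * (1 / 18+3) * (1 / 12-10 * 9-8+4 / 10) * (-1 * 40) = 2574440 / 27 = 95349.63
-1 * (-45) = 45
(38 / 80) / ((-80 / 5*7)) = -19 / 4480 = -0.00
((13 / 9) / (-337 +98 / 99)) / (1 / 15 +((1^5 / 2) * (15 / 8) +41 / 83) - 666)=569712 / 88064942681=0.00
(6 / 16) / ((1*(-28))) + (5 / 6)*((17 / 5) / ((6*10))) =341 / 10080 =0.03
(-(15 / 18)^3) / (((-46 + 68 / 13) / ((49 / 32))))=15925 / 732672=0.02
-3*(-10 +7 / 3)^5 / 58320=6436343 / 4723920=1.36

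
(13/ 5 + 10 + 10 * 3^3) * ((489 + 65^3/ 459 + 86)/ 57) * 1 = 16910470/ 2907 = 5817.16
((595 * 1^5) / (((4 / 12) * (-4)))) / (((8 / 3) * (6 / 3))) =-83.67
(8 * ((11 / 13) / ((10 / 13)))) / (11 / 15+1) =5.08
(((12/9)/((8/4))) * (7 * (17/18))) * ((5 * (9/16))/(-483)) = -85/3312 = -0.03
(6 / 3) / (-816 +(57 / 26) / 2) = -0.00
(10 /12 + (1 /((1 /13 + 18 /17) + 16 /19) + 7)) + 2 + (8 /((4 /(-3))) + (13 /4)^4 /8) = 932995331 /51025920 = 18.28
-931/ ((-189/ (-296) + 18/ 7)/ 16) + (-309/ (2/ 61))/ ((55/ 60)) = -1091697826/ 73161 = -14921.85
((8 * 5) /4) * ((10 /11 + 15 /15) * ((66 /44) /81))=35 /99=0.35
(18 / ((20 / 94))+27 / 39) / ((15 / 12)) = 22176 / 325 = 68.23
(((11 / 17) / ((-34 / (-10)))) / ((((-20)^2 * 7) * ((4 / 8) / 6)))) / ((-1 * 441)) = -11 / 5947620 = -0.00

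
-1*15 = -15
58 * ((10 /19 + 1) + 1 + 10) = 13804 /19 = 726.53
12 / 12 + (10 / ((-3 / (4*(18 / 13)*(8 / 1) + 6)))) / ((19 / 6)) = -12833 / 247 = -51.96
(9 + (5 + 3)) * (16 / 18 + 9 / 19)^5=11674237558681 / 146211169851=79.85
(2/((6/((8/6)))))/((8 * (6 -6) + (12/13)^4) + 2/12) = 228488/458931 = 0.50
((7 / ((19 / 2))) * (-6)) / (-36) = 7 / 57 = 0.12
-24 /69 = -8 /23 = -0.35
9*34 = 306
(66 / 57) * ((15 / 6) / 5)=11 / 19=0.58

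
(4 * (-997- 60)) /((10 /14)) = -29596 /5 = -5919.20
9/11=0.82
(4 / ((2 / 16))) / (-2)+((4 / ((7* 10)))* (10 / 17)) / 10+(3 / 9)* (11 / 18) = -15.79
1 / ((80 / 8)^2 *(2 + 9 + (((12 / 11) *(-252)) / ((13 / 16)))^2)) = 20449 / 234123639500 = 0.00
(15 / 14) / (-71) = -15 / 994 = -0.02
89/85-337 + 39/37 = -1053257/3145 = -334.90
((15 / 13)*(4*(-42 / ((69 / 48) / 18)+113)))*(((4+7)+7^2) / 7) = -34189200 / 2093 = -16335.02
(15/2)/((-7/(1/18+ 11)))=-995/84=-11.85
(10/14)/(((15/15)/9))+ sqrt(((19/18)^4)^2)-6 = 1227175/734832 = 1.67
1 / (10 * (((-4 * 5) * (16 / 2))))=-1 / 1600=-0.00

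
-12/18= -2/3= -0.67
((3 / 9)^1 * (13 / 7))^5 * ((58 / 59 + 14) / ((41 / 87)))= 9518467348 / 3293146773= 2.89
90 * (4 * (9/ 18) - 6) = -360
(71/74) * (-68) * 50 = -120700/37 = -3262.16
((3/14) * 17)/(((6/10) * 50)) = 17/140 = 0.12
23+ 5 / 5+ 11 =35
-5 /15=-0.33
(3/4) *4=3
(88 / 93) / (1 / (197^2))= 36722.49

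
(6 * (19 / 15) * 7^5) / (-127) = -638666 / 635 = -1005.77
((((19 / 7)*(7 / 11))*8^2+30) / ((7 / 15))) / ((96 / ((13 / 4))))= 50245 / 4928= 10.20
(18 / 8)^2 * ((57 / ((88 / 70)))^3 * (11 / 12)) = 214384046625 / 495616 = 432560.79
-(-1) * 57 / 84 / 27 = 19 / 756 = 0.03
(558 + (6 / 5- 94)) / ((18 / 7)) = 8141 / 45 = 180.91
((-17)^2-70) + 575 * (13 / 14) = 10541 / 14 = 752.93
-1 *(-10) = 10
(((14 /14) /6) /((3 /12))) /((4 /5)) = 5 /6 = 0.83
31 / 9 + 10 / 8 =169 / 36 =4.69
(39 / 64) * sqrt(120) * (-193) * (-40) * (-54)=-1016145 * sqrt(30) / 2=-2782827.69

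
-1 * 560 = -560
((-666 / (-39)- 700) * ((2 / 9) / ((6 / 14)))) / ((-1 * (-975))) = -124292 / 342225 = -0.36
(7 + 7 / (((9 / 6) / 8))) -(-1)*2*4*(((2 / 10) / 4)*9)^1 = 719 / 15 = 47.93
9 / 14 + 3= 51 / 14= 3.64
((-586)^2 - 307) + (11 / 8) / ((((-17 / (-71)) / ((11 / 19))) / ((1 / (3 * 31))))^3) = 343089.00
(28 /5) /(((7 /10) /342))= 2736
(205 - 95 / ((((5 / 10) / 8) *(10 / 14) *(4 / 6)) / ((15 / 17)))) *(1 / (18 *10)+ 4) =-6401759 / 612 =-10460.39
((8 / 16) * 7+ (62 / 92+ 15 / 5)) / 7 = 165 / 161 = 1.02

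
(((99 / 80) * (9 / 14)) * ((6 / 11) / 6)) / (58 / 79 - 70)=-0.00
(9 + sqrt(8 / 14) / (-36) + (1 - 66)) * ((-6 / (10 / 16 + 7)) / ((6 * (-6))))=-1.22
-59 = -59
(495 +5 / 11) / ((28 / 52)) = 70850 / 77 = 920.13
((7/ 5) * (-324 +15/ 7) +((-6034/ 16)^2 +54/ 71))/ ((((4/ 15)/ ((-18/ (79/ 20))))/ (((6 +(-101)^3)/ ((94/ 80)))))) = 2240105781938637375/ 1054492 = 2124345923855.88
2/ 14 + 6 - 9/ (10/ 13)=-5.56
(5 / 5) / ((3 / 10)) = 10 / 3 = 3.33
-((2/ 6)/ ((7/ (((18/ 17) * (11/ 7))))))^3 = -287496/ 578009537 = -0.00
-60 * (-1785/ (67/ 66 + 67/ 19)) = 1580040/ 67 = 23582.69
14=14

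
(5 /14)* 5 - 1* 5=-45 /14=-3.21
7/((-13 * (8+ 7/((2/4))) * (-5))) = 7/1430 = 0.00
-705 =-705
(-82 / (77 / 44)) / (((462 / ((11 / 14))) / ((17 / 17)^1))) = -82 / 1029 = -0.08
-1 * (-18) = 18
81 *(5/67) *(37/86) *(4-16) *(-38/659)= 3416580/1898579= 1.80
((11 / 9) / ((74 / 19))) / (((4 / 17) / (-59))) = -209627 / 2664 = -78.69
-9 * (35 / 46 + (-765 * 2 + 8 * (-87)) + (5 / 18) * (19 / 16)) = 14737799 / 736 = 20024.18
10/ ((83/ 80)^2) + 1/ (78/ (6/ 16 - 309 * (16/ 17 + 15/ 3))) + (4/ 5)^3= -41804619619/ 3044938000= -13.73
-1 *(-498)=498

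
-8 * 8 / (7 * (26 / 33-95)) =2112 / 21763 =0.10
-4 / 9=-0.44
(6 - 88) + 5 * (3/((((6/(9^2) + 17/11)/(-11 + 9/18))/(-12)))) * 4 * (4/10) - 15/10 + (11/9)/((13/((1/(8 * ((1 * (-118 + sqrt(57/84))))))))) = 1783.71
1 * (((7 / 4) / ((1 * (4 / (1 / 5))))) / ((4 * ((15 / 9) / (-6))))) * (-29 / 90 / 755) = 203 / 6040000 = 0.00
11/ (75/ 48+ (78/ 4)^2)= 176/ 6109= 0.03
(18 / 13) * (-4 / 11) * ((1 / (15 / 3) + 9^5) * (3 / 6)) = -10628856 / 715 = -14865.53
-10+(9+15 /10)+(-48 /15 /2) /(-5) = 41 /50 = 0.82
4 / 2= 2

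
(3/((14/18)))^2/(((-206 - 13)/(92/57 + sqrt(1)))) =-12069/67963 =-0.18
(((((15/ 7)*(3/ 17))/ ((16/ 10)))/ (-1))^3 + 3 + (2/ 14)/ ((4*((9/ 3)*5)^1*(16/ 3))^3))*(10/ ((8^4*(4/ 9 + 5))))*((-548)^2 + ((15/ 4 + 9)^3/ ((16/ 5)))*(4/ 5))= 4572450239158094515227/ 11348717980302180352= 402.90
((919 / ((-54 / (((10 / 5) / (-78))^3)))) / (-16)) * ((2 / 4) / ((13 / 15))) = -4595 / 444180672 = -0.00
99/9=11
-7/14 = -1/2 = -0.50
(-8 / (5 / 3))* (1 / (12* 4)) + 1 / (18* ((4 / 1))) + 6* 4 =8609 / 360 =23.91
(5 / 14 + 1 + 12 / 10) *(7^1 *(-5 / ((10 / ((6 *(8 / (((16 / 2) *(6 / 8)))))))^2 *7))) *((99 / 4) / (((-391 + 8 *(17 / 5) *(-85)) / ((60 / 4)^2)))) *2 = 212652 / 6307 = 33.72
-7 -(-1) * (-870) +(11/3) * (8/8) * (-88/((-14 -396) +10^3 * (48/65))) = -877.98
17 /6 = 2.83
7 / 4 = 1.75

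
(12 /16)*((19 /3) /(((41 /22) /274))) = 28633 /41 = 698.37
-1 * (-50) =50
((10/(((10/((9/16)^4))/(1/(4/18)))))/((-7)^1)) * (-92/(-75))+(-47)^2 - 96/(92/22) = 288309485293/131891200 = 2185.96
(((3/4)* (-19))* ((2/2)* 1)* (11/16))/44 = -57/256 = -0.22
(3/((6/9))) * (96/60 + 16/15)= 12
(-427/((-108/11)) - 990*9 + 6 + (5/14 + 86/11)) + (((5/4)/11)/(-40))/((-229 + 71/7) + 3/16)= -1802929673773/203667156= -8852.33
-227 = -227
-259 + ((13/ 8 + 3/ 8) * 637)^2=1622817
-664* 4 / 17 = -2656 / 17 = -156.24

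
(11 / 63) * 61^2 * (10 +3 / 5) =2169343 / 315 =6886.80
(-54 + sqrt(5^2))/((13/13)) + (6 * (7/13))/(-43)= -27433/559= -49.08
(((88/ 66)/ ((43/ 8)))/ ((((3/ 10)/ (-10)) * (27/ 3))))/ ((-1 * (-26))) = -1600/ 45279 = -0.04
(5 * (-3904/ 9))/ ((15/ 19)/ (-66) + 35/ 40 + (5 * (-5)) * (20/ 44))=32637440/ 158013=206.55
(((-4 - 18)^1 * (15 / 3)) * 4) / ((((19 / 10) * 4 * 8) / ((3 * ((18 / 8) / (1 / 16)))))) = -14850 / 19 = -781.58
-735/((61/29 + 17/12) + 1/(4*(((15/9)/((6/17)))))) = -21741300/105691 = -205.71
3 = 3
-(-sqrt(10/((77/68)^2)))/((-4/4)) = -2.79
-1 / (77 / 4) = -0.05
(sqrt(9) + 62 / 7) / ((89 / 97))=8051 / 623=12.92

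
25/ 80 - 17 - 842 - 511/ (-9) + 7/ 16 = -28853/ 36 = -801.47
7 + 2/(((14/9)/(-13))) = -68/7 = -9.71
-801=-801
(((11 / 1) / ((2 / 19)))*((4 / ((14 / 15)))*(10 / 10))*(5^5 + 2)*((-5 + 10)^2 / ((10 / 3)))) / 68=147047175 / 952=154461.32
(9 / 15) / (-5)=-3 / 25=-0.12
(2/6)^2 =1/9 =0.11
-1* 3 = -3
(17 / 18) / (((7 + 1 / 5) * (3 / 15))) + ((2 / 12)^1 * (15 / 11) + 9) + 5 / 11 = 73687 / 7128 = 10.34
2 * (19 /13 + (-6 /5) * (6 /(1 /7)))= -6362 /65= -97.88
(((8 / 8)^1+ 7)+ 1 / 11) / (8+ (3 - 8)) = 89 / 33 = 2.70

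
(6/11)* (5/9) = 10/33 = 0.30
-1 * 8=-8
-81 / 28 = -2.89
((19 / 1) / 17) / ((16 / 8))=19 / 34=0.56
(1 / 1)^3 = 1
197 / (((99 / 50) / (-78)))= -256100 / 33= -7760.61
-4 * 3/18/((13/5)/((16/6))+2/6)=-80/157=-0.51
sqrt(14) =3.74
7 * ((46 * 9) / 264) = 483 / 44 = 10.98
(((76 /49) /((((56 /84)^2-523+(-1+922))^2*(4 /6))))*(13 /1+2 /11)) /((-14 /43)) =-28786995 /48518501108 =-0.00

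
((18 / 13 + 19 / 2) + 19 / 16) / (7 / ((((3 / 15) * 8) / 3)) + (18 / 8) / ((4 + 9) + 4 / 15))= 166563 / 183430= 0.91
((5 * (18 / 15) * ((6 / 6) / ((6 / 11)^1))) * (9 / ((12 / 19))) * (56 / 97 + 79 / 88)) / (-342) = -4197 / 6208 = -0.68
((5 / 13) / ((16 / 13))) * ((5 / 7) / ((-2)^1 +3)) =0.22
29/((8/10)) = 145/4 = 36.25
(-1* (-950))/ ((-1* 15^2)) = -38/ 9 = -4.22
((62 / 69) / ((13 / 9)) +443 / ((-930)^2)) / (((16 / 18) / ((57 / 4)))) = 9177219849 / 919484800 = 9.98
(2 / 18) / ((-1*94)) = -1 / 846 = -0.00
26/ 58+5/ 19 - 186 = -102094/ 551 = -185.29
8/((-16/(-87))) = 87/2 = 43.50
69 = 69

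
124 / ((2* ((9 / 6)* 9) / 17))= 2108 / 27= 78.07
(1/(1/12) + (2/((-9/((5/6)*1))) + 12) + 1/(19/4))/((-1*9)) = -12325/4617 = -2.67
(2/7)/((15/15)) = 2/7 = 0.29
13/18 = 0.72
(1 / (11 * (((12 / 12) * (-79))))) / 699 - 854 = -518746075 / 607431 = -854.00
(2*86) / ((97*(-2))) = -86 / 97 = -0.89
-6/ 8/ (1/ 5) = -15/ 4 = -3.75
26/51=0.51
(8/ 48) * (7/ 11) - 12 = -785/ 66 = -11.89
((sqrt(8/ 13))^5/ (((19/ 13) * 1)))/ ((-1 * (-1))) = 128 * sqrt(26)/ 3211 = 0.20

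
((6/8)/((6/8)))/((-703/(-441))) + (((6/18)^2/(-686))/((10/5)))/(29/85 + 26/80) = 616579741/983082933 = 0.63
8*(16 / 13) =128 / 13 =9.85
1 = 1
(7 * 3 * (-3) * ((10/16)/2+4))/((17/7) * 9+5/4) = -11.76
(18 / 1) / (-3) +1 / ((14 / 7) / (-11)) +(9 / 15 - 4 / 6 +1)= -317 / 30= -10.57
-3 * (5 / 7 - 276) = 825.86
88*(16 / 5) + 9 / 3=284.60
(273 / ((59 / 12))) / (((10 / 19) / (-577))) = -17957394 / 295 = -60872.52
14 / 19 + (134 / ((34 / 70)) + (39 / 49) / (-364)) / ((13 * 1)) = 126502919 / 5761028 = 21.96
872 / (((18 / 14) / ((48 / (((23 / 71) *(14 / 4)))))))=1981184 / 69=28712.81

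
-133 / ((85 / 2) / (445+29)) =-126084 / 85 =-1483.34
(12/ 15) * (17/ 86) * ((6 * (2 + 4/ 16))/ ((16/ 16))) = 2.13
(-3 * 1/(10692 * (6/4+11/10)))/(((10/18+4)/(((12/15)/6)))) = -1/316602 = -0.00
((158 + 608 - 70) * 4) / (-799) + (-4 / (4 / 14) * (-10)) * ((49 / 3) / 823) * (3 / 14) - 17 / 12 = -33975473 / 7890924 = -4.31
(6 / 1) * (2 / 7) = 12 / 7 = 1.71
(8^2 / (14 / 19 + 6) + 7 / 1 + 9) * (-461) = -23511 / 2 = -11755.50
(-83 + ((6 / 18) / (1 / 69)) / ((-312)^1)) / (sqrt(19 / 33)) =-25919 *sqrt(627) / 5928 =-109.48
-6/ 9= -2/ 3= -0.67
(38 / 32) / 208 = 19 / 3328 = 0.01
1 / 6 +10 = 61 / 6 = 10.17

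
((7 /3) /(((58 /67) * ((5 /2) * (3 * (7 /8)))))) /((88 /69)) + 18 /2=44606 /4785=9.32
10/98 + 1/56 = 47/392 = 0.12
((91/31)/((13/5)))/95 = 7/589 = 0.01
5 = 5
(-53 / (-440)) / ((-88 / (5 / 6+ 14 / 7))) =-901 / 232320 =-0.00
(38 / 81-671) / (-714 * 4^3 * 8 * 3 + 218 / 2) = 54313 / 88824195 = 0.00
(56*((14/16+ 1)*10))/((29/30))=31500/29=1086.21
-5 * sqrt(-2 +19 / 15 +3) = -sqrt(510) / 3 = -7.53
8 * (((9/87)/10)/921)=4/44515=0.00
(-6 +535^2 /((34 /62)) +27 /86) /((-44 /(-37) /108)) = 762304469463 /16082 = 47401098.71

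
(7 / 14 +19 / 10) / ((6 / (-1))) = -0.40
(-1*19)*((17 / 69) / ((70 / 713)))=-10013 / 210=-47.68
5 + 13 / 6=43 / 6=7.17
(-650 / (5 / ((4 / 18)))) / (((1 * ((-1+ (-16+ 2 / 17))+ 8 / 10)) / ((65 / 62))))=718250 / 381393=1.88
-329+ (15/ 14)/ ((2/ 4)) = -2288/ 7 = -326.86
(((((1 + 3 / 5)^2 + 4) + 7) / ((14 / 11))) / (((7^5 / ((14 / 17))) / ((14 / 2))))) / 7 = 3729 / 7142975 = 0.00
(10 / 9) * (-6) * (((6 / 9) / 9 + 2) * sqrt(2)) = -1120 * sqrt(2) / 81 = -19.55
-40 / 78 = -20 / 39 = -0.51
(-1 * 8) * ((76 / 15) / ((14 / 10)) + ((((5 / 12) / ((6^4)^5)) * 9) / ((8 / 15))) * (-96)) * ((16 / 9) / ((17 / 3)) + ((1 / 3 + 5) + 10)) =-65178923301860099 / 143876605280256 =-453.02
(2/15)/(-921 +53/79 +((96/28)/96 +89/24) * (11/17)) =-0.00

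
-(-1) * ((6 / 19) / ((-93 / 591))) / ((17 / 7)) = -8274 / 10013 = -0.83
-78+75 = -3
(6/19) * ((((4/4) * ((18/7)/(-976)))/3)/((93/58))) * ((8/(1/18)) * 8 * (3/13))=-150336/3269539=-0.05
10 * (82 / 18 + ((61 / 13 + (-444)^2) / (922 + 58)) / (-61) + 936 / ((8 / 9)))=7373753059 / 699426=10542.58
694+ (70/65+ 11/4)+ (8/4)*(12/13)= 36383/52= 699.67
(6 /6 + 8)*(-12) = -108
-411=-411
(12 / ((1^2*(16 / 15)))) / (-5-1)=-15 / 8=-1.88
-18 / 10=-9 / 5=-1.80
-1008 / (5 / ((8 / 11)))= -8064 / 55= -146.62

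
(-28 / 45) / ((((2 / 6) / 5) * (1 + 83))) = -1 / 9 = -0.11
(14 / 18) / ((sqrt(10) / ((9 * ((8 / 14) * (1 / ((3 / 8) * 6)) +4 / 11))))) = 214 * sqrt(10) / 495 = 1.37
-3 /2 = -1.50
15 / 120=0.12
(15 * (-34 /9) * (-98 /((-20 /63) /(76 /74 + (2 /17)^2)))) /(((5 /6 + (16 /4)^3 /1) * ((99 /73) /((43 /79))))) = -23966830020 /212627789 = -112.72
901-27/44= 39617/44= 900.39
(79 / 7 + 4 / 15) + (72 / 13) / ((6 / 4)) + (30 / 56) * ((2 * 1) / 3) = 42593 / 2730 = 15.60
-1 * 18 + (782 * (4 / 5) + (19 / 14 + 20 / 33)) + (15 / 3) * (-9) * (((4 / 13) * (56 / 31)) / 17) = 9623546641 / 15825810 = 608.09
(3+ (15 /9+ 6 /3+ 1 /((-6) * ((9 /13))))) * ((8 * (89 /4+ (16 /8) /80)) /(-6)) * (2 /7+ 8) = -1581.33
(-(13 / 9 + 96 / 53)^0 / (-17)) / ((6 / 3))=0.03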